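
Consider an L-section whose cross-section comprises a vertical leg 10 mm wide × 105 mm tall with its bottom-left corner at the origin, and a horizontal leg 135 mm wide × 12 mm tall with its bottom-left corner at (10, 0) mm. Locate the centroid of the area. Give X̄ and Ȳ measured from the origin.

Part | A | x̄ᵢ | ȳᵢ | A·x̄ᵢ | A·ȳᵢ
vertical leg | 1050.00 | 5.00 | 52.50 | 5250.00 | 55125.00
horizontal leg | 1620.00 | 77.50 | 6.00 | 125550.00 | 9720.00
Σ | 2670.00 |  |  | 130800.00 | 64845.00
X̄ = 130800.00 / 2670.00 = 48.99 mm
Ȳ = 64845.00 / 2670.00 = 24.29 mm

X̄ = 48.99 mm, Ȳ = 24.29 mm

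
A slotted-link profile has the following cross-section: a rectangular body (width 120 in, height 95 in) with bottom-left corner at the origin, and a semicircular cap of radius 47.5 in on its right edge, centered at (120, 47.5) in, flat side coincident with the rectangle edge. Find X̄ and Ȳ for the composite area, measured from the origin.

X̄ = 79.01 in, Ȳ = 47.50 in

rectangular body: A = 120 × 95 = 11400.00, centroid at (60.00, 47.50).
semicircular end: A = ½π·47.5² = 3544.11, centroid at (140.16, 47.50).
ΣA = 14944.11 in², ΣAX̄ = 1180741.02 in³, ΣAȲ = 709845.19 in³.
X̄ = 1180741.02/14944.11 = 79.01 in; Ȳ = 709845.19/14944.11 = 47.50 in.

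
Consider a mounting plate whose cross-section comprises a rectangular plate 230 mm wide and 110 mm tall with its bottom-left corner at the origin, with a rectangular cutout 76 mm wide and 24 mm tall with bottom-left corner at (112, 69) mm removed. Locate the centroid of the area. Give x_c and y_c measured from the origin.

plate: A = 230 × 110 = 25300.00, centroid at (115.00, 55.00).
hole: A = −(76 × 24) = -1824.00, centroid at (150.00, 81.00).
ΣA = 23476.00 mm², ΣAx_c = 2635900.00 mm³, ΣAy_c = 1243756.00 mm³.
x_c = 2635900.00/23476.00 = 112.28 mm; y_c = 1243756.00/23476.00 = 52.98 mm.

x_c = 112.28 mm, y_c = 52.98 mm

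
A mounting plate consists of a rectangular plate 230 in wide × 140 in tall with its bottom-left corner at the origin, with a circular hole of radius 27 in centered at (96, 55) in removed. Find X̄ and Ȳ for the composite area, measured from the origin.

X̄ = 116.45 in, Ȳ = 71.15 in

plate: A = 230 × 140 = 32200.00, centroid at (115.00, 70.00).
hole: A = −π·27² = -2290.22, centroid at (96.00, 55.00).
ΣA = 29909.78 in², ΣAX̄ = 3483138.78 in³, ΣAȲ = 2128037.84 in³.
X̄ = 3483138.78/29909.78 = 116.45 in; Ȳ = 2128037.84/29909.78 = 71.15 in.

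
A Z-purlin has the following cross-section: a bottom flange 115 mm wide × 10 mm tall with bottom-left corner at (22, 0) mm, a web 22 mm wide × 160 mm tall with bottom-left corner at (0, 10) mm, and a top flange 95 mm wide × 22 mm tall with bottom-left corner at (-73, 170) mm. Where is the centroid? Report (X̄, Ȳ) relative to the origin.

X̄ = 11.37 mm, Ȳ = 103.67 mm

bottom flange: A = 115 × 10 = 1150.00, centroid at (79.50, 5.00).
web: A = 22 × 160 = 3520.00, centroid at (11.00, 90.00).
top flange: A = 95 × 22 = 2090.00, centroid at (-25.50, 181.00).
ΣA = 6760.00 mm², ΣAX̄ = 76850.00 mm³, ΣAȲ = 700840.00 mm³.
X̄ = 76850.00/6760.00 = 11.37 mm; Ȳ = 700840.00/6760.00 = 103.67 mm.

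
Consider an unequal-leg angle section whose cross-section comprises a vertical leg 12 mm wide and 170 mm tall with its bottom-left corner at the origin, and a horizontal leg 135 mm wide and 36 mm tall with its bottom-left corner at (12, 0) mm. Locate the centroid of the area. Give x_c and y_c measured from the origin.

x_c = 57.77 mm, y_c = 37.81 mm

Part | A | x̄ᵢ | ȳᵢ | A·x̄ᵢ | A·ȳᵢ
vertical leg | 2040.00 | 6.00 | 85.00 | 12240.00 | 173400.00
horizontal leg | 4860.00 | 79.50 | 18.00 | 386370.00 | 87480.00
Σ | 6900.00 |  |  | 398610.00 | 260880.00
x_c = 398610.00 / 6900.00 = 57.77 mm
y_c = 260880.00 / 6900.00 = 37.81 mm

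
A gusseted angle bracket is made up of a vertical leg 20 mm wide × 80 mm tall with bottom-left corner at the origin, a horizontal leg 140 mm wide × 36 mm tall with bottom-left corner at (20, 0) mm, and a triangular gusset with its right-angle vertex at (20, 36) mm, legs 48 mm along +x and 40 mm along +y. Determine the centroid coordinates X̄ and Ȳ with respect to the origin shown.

X̄ = 66.34 mm, Ȳ = 26.59 mm

vertical leg: A = 20 × 80 = 1600.00, centroid at (10.00, 40.00).
horizontal leg: A = 140 × 36 = 5040.00, centroid at (90.00, 18.00).
gusset: A = ½·48·40 = 960.00, centroid at (36.00, 49.33).
ΣA = 7600.00 mm², ΣAX̄ = 504160.00 mm³, ΣAȲ = 202080.00 mm³.
X̄ = 504160.00/7600.00 = 66.34 mm; Ȳ = 202080.00/7600.00 = 26.59 mm.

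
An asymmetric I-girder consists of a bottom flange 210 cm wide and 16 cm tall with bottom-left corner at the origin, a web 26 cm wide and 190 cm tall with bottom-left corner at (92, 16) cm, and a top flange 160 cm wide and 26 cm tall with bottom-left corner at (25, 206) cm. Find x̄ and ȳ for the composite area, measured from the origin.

x̄ = 105.00 cm, ȳ = 119.28 cm

bottom flange: A = 210 × 16 = 3360.00, centroid at (105.00, 8.00).
web: A = 26 × 190 = 4940.00, centroid at (105.00, 111.00).
top flange: A = 160 × 26 = 4160.00, centroid at (105.00, 219.00).
ΣA = 12460.00 cm², ΣAx̄ = 1308300.00 cm³, ΣAȳ = 1486260.00 cm³.
x̄ = 1308300.00/12460.00 = 105.00 cm; ȳ = 1486260.00/12460.00 = 119.28 cm.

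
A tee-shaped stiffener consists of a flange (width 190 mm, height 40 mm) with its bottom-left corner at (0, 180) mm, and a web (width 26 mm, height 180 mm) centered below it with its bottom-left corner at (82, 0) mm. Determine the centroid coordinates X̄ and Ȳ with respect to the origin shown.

web: A = 26 × 180 = 4680.00, centroid at (95.00, 90.00).
flange: A = 190 × 40 = 7600.00, centroid at (95.00, 200.00).
ΣA = 12280.00 mm²
ΣAX̄ = (4680.00)(95.00) + (7600.00)(95.00) = 1166600.00 mm³
ΣAȲ = (4680.00)(90.00) + (7600.00)(200.00) = 1941200.00 mm³
X̄ = 1166600.00 / 12280.00 = 95.00 mm
Ȳ = 1941200.00 / 12280.00 = 158.08 mm

X̄ = 95.00 mm, Ȳ = 158.08 mm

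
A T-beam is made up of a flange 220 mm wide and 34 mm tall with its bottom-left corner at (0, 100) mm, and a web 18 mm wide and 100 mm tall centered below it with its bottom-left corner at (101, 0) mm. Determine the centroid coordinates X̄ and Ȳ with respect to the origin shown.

X̄ = 110.00 mm, Ȳ = 104.00 mm

web: A = 18 × 100 = 1800.00, centroid at (110.00, 50.00).
flange: A = 220 × 34 = 7480.00, centroid at (110.00, 117.00).
ΣA = 9280.00 mm², ΣAX̄ = 1020800.00 mm³, ΣAȲ = 965160.00 mm³.
X̄ = 1020800.00/9280.00 = 110.00 mm; Ȳ = 965160.00/9280.00 = 104.00 mm.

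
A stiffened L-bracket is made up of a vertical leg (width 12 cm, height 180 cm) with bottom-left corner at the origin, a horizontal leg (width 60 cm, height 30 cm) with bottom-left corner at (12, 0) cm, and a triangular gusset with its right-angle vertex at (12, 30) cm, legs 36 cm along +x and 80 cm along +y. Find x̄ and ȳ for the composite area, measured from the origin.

x̄ = 22.80 cm, ȳ = 56.11 cm

vertical leg: A = 12 × 180 = 2160.00, centroid at (6.00, 90.00).
horizontal leg: A = 60 × 30 = 1800.00, centroid at (42.00, 15.00).
gusset: A = ½·36·80 = 1440.00, centroid at (24.00, 56.67).
ΣA = 5400.00 cm², ΣAx̄ = 123120.00 cm³, ΣAȳ = 303000.00 cm³.
x̄ = 123120.00/5400.00 = 22.80 cm; ȳ = 303000.00/5400.00 = 56.11 cm.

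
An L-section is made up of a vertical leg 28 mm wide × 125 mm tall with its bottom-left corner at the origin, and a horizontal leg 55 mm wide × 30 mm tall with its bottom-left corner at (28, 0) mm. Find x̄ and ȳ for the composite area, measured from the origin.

vertical leg: A = 28 × 125 = 3500.00, centroid at (14.00, 62.50).
horizontal leg: A = 55 × 30 = 1650.00, centroid at (55.50, 15.00).
ΣA = 5150.00 mm²
ΣAx̄ = (3500.00)(14.00) + (1650.00)(55.50) = 140575.00 mm³
ΣAȳ = (3500.00)(62.50) + (1650.00)(15.00) = 243500.00 mm³
x̄ = 140575.00 / 5150.00 = 27.30 mm
ȳ = 243500.00 / 5150.00 = 47.28 mm

x̄ = 27.30 mm, ȳ = 47.28 mm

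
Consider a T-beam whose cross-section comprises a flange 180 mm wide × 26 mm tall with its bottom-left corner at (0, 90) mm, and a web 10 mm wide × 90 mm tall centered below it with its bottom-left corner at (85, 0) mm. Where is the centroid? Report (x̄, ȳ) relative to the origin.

web: A = 10 × 90 = 900.00, centroid at (90.00, 45.00).
flange: A = 180 × 26 = 4680.00, centroid at (90.00, 103.00).
ΣA = 5580.00 mm², ΣAx̄ = 502200.00 mm³, ΣAȳ = 522540.00 mm³.
x̄ = 502200.00/5580.00 = 90.00 mm; ȳ = 522540.00/5580.00 = 93.65 mm.

x̄ = 90.00 mm, ȳ = 93.65 mm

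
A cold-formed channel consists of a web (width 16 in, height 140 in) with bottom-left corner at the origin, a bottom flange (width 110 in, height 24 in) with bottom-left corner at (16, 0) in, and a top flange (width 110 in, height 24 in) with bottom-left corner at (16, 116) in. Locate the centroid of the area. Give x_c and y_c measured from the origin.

web: A = 16 × 140 = 2240.00, centroid at (8.00, 70.00).
bottom flange: A = 110 × 24 = 2640.00, centroid at (71.00, 12.00).
top flange: A = 110 × 24 = 2640.00, centroid at (71.00, 128.00).
ΣA = 7520.00 in², ΣAx_c = 392800.00 in³, ΣAy_c = 526400.00 in³.
x_c = 392800.00/7520.00 = 52.23 in; y_c = 526400.00/7520.00 = 70.00 in.

x_c = 52.23 in, y_c = 70.00 in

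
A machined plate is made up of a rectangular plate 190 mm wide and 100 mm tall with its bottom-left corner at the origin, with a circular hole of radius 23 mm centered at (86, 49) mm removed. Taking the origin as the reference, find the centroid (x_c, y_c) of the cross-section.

x_c = 95.86 mm, y_c = 50.10 mm

plate: A = 190 × 100 = 19000.00, centroid at (95.00, 50.00).
hole: A = −π·23² = -1661.90, centroid at (86.00, 49.00).
ΣA = 17338.10 mm², ΣAx_c = 1662076.38 mm³, ΣAy_c = 868566.78 mm³.
x_c = 1662076.38/17338.10 = 95.86 mm; y_c = 868566.78/17338.10 = 50.10 mm.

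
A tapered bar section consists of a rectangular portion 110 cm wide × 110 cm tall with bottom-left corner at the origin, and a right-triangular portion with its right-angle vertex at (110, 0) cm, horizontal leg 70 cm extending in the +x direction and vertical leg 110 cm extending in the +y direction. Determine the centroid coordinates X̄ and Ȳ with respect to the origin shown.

Part | A | x̄ᵢ | ȳᵢ | A·x̄ᵢ | A·ȳᵢ
rectangular portion | 12100.00 | 55.00 | 55.00 | 665500.00 | 665500.00
triangular portion | 3850.00 | 133.33 | 36.67 | 513333.33 | 141166.67
Σ | 15950.00 |  |  | 1178833.33 | 806666.67
X̄ = 1178833.33 / 15950.00 = 73.91 cm
Ȳ = 806666.67 / 15950.00 = 50.57 cm

X̄ = 73.91 cm, Ȳ = 50.57 cm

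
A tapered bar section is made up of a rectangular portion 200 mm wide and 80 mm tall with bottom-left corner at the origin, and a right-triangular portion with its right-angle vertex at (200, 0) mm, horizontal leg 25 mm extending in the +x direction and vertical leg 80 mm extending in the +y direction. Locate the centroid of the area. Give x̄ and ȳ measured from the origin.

x̄ = 106.37 mm, ȳ = 39.22 mm

rectangular portion: A = 200 × 80 = 16000.00, centroid at (100.00, 40.00).
triangular portion: A = ½·25·80 = 1000.00, centroid at (208.33, 26.67).
ΣA = 17000.00 mm², ΣAx̄ = 1808333.33 mm³, ΣAȳ = 666666.67 mm³.
x̄ = 1808333.33/17000.00 = 106.37 mm; ȳ = 666666.67/17000.00 = 39.22 mm.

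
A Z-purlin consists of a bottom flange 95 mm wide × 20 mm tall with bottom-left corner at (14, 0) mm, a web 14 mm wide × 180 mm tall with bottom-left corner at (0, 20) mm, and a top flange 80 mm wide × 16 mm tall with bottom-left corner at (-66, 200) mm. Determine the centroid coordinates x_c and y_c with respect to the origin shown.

Part | A | x̄ᵢ | ȳᵢ | A·x̄ᵢ | A·ȳᵢ
bottom flange | 1900.00 | 61.50 | 10.00 | 116850.00 | 19000.00
web | 2520.00 | 7.00 | 110.00 | 17640.00 | 277200.00
top flange | 1280.00 | -26.00 | 208.00 | -33280.00 | 266240.00
Σ | 5700.00 |  |  | 101210.00 | 562440.00
x_c = 101210.00 / 5700.00 = 17.76 mm
y_c = 562440.00 / 5700.00 = 98.67 mm

x_c = 17.76 mm, y_c = 98.67 mm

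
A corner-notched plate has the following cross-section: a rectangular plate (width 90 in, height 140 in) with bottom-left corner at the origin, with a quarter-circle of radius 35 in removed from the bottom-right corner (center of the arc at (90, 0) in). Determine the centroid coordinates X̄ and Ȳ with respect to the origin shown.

X̄ = 42.51 in, Ȳ = 74.56 in

plate: A = 90 × 140 = 12600.00, centroid at (45.00, 70.00).
removed quarter-circle: A = −¼π·35² = -962.11, centroid at (75.15, 14.85).
ΣA = 11637.89 in²
ΣAX̄ = (12600.00)(45.00) + (-962.11)(75.15) = 494701.52 in³
ΣAȲ = (12600.00)(70.00) + (-962.11)(14.85) = 867708.33 in³
X̄ = 494701.52 / 11637.89 = 42.51 in
Ȳ = 867708.33 / 11637.89 = 74.56 in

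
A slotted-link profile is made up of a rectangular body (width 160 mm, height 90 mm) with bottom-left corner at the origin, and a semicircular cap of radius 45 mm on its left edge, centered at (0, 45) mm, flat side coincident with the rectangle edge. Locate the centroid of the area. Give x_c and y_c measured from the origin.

x_c = 62.07 mm, y_c = 45.00 mm

rectangular body: A = 160 × 90 = 14400.00, centroid at (80.00, 45.00).
semicircular end: A = ½π·45² = 3180.86, centroid at (-19.10, 45.00).
ΣA = 17580.86 mm², ΣAx_c = 1091250.00 mm³, ΣAy_c = 791138.82 mm³.
x_c = 1091250.00/17580.86 = 62.07 mm; y_c = 791138.82/17580.86 = 45.00 mm.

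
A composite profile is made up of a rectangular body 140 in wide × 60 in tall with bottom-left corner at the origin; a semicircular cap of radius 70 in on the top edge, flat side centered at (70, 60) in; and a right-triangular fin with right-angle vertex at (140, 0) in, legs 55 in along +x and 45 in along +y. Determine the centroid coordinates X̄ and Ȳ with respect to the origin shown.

X̄ = 76.31 in, Ȳ = 55.44 in

rectangular body: A = 140 × 60 = 8400.00, centroid at (70.00, 30.00).
semicircular top: A = ½π·70² = 7696.90, centroid at (70.00, 89.71).
triangular fin: A = ½·55·45 = 1237.50, centroid at (158.33, 15.00).
ΣA = 17334.40 in²
ΣAX̄ = (8400.00)(70.00) + (7696.90)(70.00) + (1237.50)(158.33) = 1322720.64 in³
ΣAȲ = (8400.00)(30.00) + (7696.90)(89.71) + (1237.50)(15.00) = 961043.29 in³
X̄ = 1322720.64 / 17334.40 = 76.31 in
Ȳ = 961043.29 / 17334.40 = 55.44 in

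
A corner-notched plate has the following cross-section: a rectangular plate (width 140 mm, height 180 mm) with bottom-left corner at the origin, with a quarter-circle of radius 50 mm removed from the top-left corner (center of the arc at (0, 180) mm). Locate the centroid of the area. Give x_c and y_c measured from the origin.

x_c = 74.12 mm, y_c = 84.19 mm

plate: A = 140 × 180 = 25200.00, centroid at (70.00, 90.00).
removed quarter-circle: A = −¼π·50² = -1963.50, centroid at (21.22, 158.78).
ΣA = 23236.50 mm²
ΣAx_c = (25200.00)(70.00) + (-1963.50)(21.22) = 1722333.33 mm³
ΣAy_c = (25200.00)(90.00) + (-1963.50)(158.78) = 1956237.49 mm³
x_c = 1722333.33 / 23236.50 = 74.12 mm
y_c = 1956237.49 / 23236.50 = 84.19 mm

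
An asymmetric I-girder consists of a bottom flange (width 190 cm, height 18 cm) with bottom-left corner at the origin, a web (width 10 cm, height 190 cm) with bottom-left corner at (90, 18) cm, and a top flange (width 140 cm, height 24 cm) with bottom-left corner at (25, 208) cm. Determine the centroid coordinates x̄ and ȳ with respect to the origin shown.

x̄ = 95.00 cm, ȳ = 113.44 cm

bottom flange: A = 190 × 18 = 3420.00, centroid at (95.00, 9.00).
web: A = 10 × 190 = 1900.00, centroid at (95.00, 113.00).
top flange: A = 140 × 24 = 3360.00, centroid at (95.00, 220.00).
ΣA = 8680.00 cm², ΣAx̄ = 824600.00 cm³, ΣAȳ = 984680.00 cm³.
x̄ = 824600.00/8680.00 = 95.00 cm; ȳ = 984680.00/8680.00 = 113.44 cm.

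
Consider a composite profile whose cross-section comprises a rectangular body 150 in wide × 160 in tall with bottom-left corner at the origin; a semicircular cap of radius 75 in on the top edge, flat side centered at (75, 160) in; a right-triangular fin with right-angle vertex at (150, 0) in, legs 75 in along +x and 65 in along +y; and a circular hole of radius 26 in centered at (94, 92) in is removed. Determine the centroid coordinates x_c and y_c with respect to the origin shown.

x_c = 81.14 in, y_c = 104.75 in

rectangular body: A = 150 × 160 = 24000.00, centroid at (75.00, 80.00).
semicircular top: A = ½π·75² = 8835.73, centroid at (75.00, 191.83).
triangular fin: A = ½·75·65 = 2437.50, centroid at (175.00, 21.67).
hole: A = −π·26² = -2123.72, centroid at (94.00, 92.00).
ΣA = 33149.51 in²
ΣAx_c = (24000.00)(75.00) + (8835.73)(75.00) + (2437.50)(175.00) + (-2123.72)(94.00) = 2689612.84 in³
ΣAy_c = (24000.00)(80.00) + (8835.73)(191.83) + (2437.50)(21.67) + (-2123.72)(92.00) = 3472397.26 in³
x_c = 2689612.84 / 33149.51 = 81.14 in
y_c = 3472397.26 / 33149.51 = 104.75 in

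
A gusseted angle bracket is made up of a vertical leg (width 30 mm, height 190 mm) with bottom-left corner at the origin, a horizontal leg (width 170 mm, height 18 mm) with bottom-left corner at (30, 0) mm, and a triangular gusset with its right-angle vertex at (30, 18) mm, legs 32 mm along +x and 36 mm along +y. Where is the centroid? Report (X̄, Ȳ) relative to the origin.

X̄ = 49.36 mm, Ȳ = 62.80 mm

vertical leg: A = 30 × 190 = 5700.00, centroid at (15.00, 95.00).
horizontal leg: A = 170 × 18 = 3060.00, centroid at (115.00, 9.00).
gusset: A = ½·32·36 = 576.00, centroid at (40.67, 30.00).
ΣA = 9336.00 mm², ΣAX̄ = 460824.00 mm³, ΣAȲ = 586320.00 mm³.
X̄ = 460824.00/9336.00 = 49.36 mm; Ȳ = 586320.00/9336.00 = 62.80 mm.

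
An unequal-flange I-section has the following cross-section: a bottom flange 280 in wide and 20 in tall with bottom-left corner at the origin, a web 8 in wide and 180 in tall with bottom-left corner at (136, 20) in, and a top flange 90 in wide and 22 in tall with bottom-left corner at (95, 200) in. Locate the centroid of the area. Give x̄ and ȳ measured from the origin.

Part | A | x̄ᵢ | ȳᵢ | A·x̄ᵢ | A·ȳᵢ
bottom flange | 5600.00 | 140.00 | 10.00 | 784000.00 | 56000.00
web | 1440.00 | 140.00 | 110.00 | 201600.00 | 158400.00
top flange | 1980.00 | 140.00 | 211.00 | 277200.00 | 417780.00
Σ | 9020.00 |  |  | 1262800.00 | 632180.00
x̄ = 1262800.00 / 9020.00 = 140.00 in
ȳ = 632180.00 / 9020.00 = 70.09 in

x̄ = 140.00 in, ȳ = 70.09 in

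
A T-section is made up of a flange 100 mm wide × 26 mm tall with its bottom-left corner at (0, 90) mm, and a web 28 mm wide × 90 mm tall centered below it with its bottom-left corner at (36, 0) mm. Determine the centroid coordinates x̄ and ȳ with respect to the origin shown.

web: A = 28 × 90 = 2520.00, centroid at (50.00, 45.00).
flange: A = 100 × 26 = 2600.00, centroid at (50.00, 103.00).
ΣA = 5120.00 mm², ΣAx̄ = 256000.00 mm³, ΣAȳ = 381200.00 mm³.
x̄ = 256000.00/5120.00 = 50.00 mm; ȳ = 381200.00/5120.00 = 74.45 mm.

x̄ = 50.00 mm, ȳ = 74.45 mm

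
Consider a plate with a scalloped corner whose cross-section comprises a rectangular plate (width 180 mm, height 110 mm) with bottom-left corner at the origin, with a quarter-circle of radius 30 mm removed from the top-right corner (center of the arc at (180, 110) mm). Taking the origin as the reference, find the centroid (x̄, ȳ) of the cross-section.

x̄ = 87.14 mm, ȳ = 53.44 mm

plate: A = 180 × 110 = 19800.00, centroid at (90.00, 55.00).
removed quarter-circle: A = −¼π·30² = -706.86, centroid at (167.27, 97.27).
ΣA = 19093.14 mm², ΣAx̄ = 1663765.50 mm³, ΣAȳ = 1020245.58 mm³.
x̄ = 1663765.50/19093.14 = 87.14 mm; ȳ = 1020245.58/19093.14 = 53.44 mm.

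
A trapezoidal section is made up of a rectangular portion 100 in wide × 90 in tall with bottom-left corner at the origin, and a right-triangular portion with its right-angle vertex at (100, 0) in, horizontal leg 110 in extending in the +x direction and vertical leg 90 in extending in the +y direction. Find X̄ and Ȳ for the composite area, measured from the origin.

rectangular portion: A = 100 × 90 = 9000.00, centroid at (50.00, 45.00).
triangular portion: A = ½·110·90 = 4950.00, centroid at (136.67, 30.00).
ΣA = 13950.00 in²
ΣAX̄ = (9000.00)(50.00) + (4950.00)(136.67) = 1126500.00 in³
ΣAȲ = (9000.00)(45.00) + (4950.00)(30.00) = 553500.00 in³
X̄ = 1126500.00 / 13950.00 = 80.75 in
Ȳ = 553500.00 / 13950.00 = 39.68 in

X̄ = 80.75 in, Ȳ = 39.68 in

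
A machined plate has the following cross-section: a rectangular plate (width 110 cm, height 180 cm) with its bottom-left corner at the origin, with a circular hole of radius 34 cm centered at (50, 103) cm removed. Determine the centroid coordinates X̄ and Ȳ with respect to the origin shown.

X̄ = 56.12 cm, Ȳ = 87.08 cm

Part | A | x̄ᵢ | ȳᵢ | A·x̄ᵢ | A·ȳᵢ
plate | 19800.00 | 55.00 | 90.00 | 1089000.00 | 1782000.00
hole | -3631.68 | 50.00 | 103.00 | -181584.06 | -374063.15
Σ | 16168.32 |  |  | 907415.94 | 1407936.85
X̄ = 907415.94 / 16168.32 = 56.12 cm
Ȳ = 1407936.85 / 16168.32 = 87.08 cm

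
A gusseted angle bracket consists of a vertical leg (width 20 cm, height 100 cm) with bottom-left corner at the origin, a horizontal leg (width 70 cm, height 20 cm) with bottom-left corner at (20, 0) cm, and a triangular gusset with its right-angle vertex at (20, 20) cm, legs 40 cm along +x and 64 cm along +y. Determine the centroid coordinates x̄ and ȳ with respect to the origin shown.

x̄ = 29.84 cm, ȳ = 35.66 cm

vertical leg: A = 20 × 100 = 2000.00, centroid at (10.00, 50.00).
horizontal leg: A = 70 × 20 = 1400.00, centroid at (55.00, 10.00).
gusset: A = ½·40·64 = 1280.00, centroid at (33.33, 41.33).
ΣA = 4680.00 cm²
ΣAx̄ = (2000.00)(10.00) + (1400.00)(55.00) + (1280.00)(33.33) = 139666.67 cm³
ΣAȳ = (2000.00)(50.00) + (1400.00)(10.00) + (1280.00)(41.33) = 166906.67 cm³
x̄ = 139666.67 / 4680.00 = 29.84 cm
ȳ = 166906.67 / 4680.00 = 35.66 cm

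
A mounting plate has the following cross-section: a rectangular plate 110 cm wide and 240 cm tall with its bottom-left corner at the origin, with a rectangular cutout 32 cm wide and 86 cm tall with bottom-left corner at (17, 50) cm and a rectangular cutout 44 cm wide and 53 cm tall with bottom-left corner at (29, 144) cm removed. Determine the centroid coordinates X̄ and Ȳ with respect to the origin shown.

X̄ = 58.28 cm, Ȳ = 117.96 cm

plate: A = 110 × 240 = 26400.00, centroid at (55.00, 120.00).
hole 1: A = −(32 × 86) = -2752.00, centroid at (33.00, 93.00).
hole 2: A = −(44 × 53) = -2332.00, centroid at (51.00, 170.50).
ΣA = 21316.00 cm², ΣAX̄ = 1242252.00 cm³, ΣAȲ = 2514458.00 cm³.
X̄ = 1242252.00/21316.00 = 58.28 cm; Ȳ = 2514458.00/21316.00 = 117.96 cm.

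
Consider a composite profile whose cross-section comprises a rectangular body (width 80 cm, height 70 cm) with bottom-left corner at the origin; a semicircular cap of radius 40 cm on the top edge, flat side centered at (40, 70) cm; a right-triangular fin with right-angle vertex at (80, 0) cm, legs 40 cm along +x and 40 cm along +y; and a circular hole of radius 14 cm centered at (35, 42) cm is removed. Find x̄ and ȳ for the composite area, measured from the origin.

rectangular body: A = 80 × 70 = 5600.00, centroid at (40.00, 35.00).
semicircular top: A = ½π·40² = 2513.27, centroid at (40.00, 86.98).
triangular fin: A = ½·40·40 = 800.00, centroid at (93.33, 13.33).
hole: A = −π·14² = -615.75, centroid at (35.00, 42.00).
ΣA = 8297.52 cm²
ΣAx̄ = (5600.00)(40.00) + (2513.27)(40.00) + (800.00)(93.33) + (-615.75)(35.00) = 377646.31 cm³
ΣAȳ = (5600.00)(35.00) + (2513.27)(86.98) + (800.00)(13.33) + (-615.75)(42.00) = 399400.93 cm³
x̄ = 377646.31 / 8297.52 = 45.51 cm
ȳ = 399400.93 / 8297.52 = 48.13 cm

x̄ = 45.51 cm, ȳ = 48.13 cm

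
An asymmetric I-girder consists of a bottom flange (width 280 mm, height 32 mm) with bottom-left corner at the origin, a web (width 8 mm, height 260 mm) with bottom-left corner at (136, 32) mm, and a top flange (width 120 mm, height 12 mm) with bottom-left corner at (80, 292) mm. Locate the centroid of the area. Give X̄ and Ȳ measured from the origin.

X̄ = 140.00 mm, Ȳ = 72.87 mm

bottom flange: A = 280 × 32 = 8960.00, centroid at (140.00, 16.00).
web: A = 8 × 260 = 2080.00, centroid at (140.00, 162.00).
top flange: A = 120 × 12 = 1440.00, centroid at (140.00, 298.00).
ΣA = 12480.00 mm²
ΣAX̄ = (8960.00)(140.00) + (2080.00)(140.00) + (1440.00)(140.00) = 1747200.00 mm³
ΣAȲ = (8960.00)(16.00) + (2080.00)(162.00) + (1440.00)(298.00) = 909440.00 mm³
X̄ = 1747200.00 / 12480.00 = 140.00 mm
Ȳ = 909440.00 / 12480.00 = 72.87 mm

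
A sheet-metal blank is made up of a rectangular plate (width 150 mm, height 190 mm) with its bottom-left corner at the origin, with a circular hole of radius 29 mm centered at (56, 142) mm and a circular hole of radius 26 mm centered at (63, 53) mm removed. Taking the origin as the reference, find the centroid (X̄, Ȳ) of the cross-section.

plate: A = 150 × 190 = 28500.00, centroid at (75.00, 95.00).
hole 1: A = −π·29² = -2642.08, centroid at (56.00, 142.00).
hole 2: A = −π·26² = -2123.72, centroid at (63.00, 53.00).
ΣA = 23734.20 mm²
ΣAX̄ = (28500.00)(75.00) + (-2642.08)(56.00) + (-2123.72)(63.00) = 1855749.40 mm³
ΣAȲ = (28500.00)(95.00) + (-2642.08)(142.00) + (-2123.72)(53.00) = 2219767.74 mm³
X̄ = 1855749.40 / 23734.20 = 78.19 mm
Ȳ = 2219767.74 / 23734.20 = 93.53 mm

X̄ = 78.19 mm, Ȳ = 93.53 mm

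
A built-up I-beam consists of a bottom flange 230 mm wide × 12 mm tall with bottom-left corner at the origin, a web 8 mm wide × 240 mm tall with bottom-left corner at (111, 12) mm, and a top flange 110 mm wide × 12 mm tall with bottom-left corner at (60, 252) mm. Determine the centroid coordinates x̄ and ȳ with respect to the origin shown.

bottom flange: A = 230 × 12 = 2760.00, centroid at (115.00, 6.00).
web: A = 8 × 240 = 1920.00, centroid at (115.00, 132.00).
top flange: A = 110 × 12 = 1320.00, centroid at (115.00, 258.00).
ΣA = 6000.00 mm²
ΣAx̄ = (2760.00)(115.00) + (1920.00)(115.00) + (1320.00)(115.00) = 690000.00 mm³
ΣAȳ = (2760.00)(6.00) + (1920.00)(132.00) + (1320.00)(258.00) = 610560.00 mm³
x̄ = 690000.00 / 6000.00 = 115.00 mm
ȳ = 610560.00 / 6000.00 = 101.76 mm

x̄ = 115.00 mm, ȳ = 101.76 mm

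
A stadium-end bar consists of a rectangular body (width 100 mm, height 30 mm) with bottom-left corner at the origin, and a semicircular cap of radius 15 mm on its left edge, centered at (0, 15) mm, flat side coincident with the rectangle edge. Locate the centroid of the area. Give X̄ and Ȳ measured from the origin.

rectangular body: A = 100 × 30 = 3000.00, centroid at (50.00, 15.00).
semicircular end: A = ½π·15² = 353.43, centroid at (-6.37, 15.00).
ΣA = 3353.43 mm²
ΣAX̄ = (3000.00)(50.00) + (353.43)(-6.37) = 147750.00 mm³
ΣAȲ = (3000.00)(15.00) + (353.43)(15.00) = 50301.44 mm³
X̄ = 147750.00 / 3353.43 = 44.06 mm
Ȳ = 50301.44 / 3353.43 = 15.00 mm

X̄ = 44.06 mm, Ȳ = 15.00 mm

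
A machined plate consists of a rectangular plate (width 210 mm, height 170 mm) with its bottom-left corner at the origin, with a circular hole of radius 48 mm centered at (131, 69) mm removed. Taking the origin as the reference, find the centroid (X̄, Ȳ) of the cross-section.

X̄ = 98.39 mm, Ȳ = 89.07 mm

Part | A | x̄ᵢ | ȳᵢ | A·x̄ᵢ | A·ȳᵢ
plate | 35700.00 | 105.00 | 85.00 | 3748500.00 | 3034500.00
hole | -7238.23 | 131.00 | 69.00 | -948208.06 | -499437.83
Σ | 28461.77 |  |  | 2800291.94 | 2535062.17
X̄ = 2800291.94 / 28461.77 = 98.39 mm
Ȳ = 2535062.17 / 28461.77 = 89.07 mm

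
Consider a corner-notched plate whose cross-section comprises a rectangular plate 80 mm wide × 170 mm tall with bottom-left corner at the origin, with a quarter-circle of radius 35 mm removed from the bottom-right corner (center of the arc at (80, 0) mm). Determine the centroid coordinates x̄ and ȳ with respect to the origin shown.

plate: A = 80 × 170 = 13600.00, centroid at (40.00, 85.00).
removed quarter-circle: A = −¼π·35² = -962.11, centroid at (65.15, 14.85).
ΣA = 12637.89 mm², ΣAx̄ = 481322.65 mm³, ΣAȳ = 1141708.33 mm³.
x̄ = 481322.65/12637.89 = 38.09 mm; ȳ = 1141708.33/12637.89 = 90.34 mm.

x̄ = 38.09 mm, ȳ = 90.34 mm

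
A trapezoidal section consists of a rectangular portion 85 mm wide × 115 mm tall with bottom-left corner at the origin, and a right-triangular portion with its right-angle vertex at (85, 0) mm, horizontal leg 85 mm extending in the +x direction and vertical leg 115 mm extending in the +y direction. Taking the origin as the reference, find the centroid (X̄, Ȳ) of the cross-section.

rectangular portion: A = 85 × 115 = 9775.00, centroid at (42.50, 57.50).
triangular portion: A = ½·85·115 = 4887.50, centroid at (113.33, 38.33).
ΣA = 14662.50 mm²
ΣAX̄ = (9775.00)(42.50) + (4887.50)(113.33) = 969354.17 mm³
ΣAȲ = (9775.00)(57.50) + (4887.50)(38.33) = 749416.67 mm³
X̄ = 969354.17 / 14662.50 = 66.11 mm
Ȳ = 749416.67 / 14662.50 = 51.11 mm

X̄ = 66.11 mm, Ȳ = 51.11 mm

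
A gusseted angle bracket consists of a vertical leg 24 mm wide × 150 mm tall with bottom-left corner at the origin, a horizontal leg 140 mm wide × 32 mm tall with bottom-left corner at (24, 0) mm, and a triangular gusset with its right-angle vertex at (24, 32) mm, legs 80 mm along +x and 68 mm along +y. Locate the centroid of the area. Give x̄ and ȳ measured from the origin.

Part | A | x̄ᵢ | ȳᵢ | A·x̄ᵢ | A·ȳᵢ
vertical leg | 3600.00 | 12.00 | 75.00 | 43200.00 | 270000.00
horizontal leg | 4480.00 | 94.00 | 16.00 | 421120.00 | 71680.00
gusset | 2720.00 | 50.67 | 54.67 | 137813.33 | 148693.33
Σ | 10800.00 |  |  | 602133.33 | 490373.33
x̄ = 602133.33 / 10800.00 = 55.75 mm
ȳ = 490373.33 / 10800.00 = 45.40 mm

x̄ = 55.75 mm, ȳ = 45.40 mm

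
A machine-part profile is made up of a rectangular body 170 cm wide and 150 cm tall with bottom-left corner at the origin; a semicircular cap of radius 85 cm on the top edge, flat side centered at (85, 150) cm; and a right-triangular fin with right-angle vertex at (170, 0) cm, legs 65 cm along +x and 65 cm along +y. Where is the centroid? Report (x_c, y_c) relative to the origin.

Part | A | x̄ᵢ | ȳᵢ | A·x̄ᵢ | A·ȳᵢ
rectangular body | 25500.00 | 85.00 | 75.00 | 2167500.00 | 1912500.00
semicircular top | 11349.00 | 85.00 | 186.08 | 964665.29 | 2111767.19
triangular fin | 2112.50 | 191.67 | 21.67 | 404895.83 | 45770.83
Σ | 38961.50 |  |  | 3537061.13 | 4070038.02
x_c = 3537061.13 / 38961.50 = 90.78 cm
y_c = 4070038.02 / 38961.50 = 104.46 cm

x_c = 90.78 cm, y_c = 104.46 cm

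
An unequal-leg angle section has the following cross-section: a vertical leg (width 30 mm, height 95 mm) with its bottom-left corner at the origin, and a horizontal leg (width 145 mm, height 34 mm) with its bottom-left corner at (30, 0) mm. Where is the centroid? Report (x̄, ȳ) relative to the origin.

Part | A | x̄ᵢ | ȳᵢ | A·x̄ᵢ | A·ȳᵢ
vertical leg | 2850.00 | 15.00 | 47.50 | 42750.00 | 135375.00
horizontal leg | 4930.00 | 102.50 | 17.00 | 505325.00 | 83810.00
Σ | 7780.00 |  |  | 548075.00 | 219185.00
x̄ = 548075.00 / 7780.00 = 70.45 mm
ȳ = 219185.00 / 7780.00 = 28.17 mm

x̄ = 70.45 mm, ȳ = 28.17 mm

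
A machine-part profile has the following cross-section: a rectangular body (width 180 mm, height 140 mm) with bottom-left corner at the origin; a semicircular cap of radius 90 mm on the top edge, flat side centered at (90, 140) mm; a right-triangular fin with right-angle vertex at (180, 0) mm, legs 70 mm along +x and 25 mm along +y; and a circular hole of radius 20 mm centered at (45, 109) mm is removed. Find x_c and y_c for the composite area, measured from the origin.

x_c = 94.15 mm, y_c = 103.93 mm

rectangular body: A = 180 × 140 = 25200.00, centroid at (90.00, 70.00).
semicircular top: A = ½π·90² = 12723.45, centroid at (90.00, 178.20).
triangular fin: A = ½·70·25 = 875.00, centroid at (203.33, 8.33).
hole: A = −π·20² = -1256.64, centroid at (45.00, 109.00).
ΣA = 37541.81 mm², ΣAx_c = 3534478.52 mm³, ΣAy_c = 3901601.26 mm³.
x_c = 3534478.52/37541.81 = 94.15 mm; y_c = 3901601.26/37541.81 = 103.93 mm.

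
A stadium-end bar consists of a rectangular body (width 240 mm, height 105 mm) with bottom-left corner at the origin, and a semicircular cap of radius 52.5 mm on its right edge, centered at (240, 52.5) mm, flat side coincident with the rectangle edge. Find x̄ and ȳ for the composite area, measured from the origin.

x̄ = 140.86 mm, ȳ = 52.50 mm

rectangular body: A = 240 × 105 = 25200.00, centroid at (120.00, 52.50).
semicircular end: A = ½π·52.5² = 4329.51, centroid at (262.28, 52.50).
ΣA = 29529.51 mm²
ΣAx̄ = (25200.00)(120.00) + (4329.51)(262.28) = 4159550.52 mm³
ΣAȳ = (25200.00)(52.50) + (4329.51)(52.50) = 1550299.14 mm³
x̄ = 4159550.52 / 29529.51 = 140.86 mm
ȳ = 1550299.14 / 29529.51 = 52.50 mm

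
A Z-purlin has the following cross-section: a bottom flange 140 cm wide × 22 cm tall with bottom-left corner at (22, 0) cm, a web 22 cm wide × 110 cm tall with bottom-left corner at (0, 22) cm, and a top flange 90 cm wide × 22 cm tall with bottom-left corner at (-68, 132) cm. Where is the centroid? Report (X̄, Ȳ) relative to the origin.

X̄ = 35.35 cm, Ȳ = 67.29 cm

bottom flange: A = 140 × 22 = 3080.00, centroid at (92.00, 11.00).
web: A = 22 × 110 = 2420.00, centroid at (11.00, 77.00).
top flange: A = 90 × 22 = 1980.00, centroid at (-23.00, 143.00).
ΣA = 7480.00 cm²
ΣAX̄ = (3080.00)(92.00) + (2420.00)(11.00) + (1980.00)(-23.00) = 264440.00 cm³
ΣAȲ = (3080.00)(11.00) + (2420.00)(77.00) + (1980.00)(143.00) = 503360.00 cm³
X̄ = 264440.00 / 7480.00 = 35.35 cm
Ȳ = 503360.00 / 7480.00 = 67.29 cm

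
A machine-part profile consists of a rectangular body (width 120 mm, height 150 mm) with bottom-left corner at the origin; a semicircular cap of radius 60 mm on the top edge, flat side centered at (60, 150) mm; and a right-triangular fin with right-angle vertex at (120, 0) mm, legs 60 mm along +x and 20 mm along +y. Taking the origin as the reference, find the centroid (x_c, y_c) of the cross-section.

Part | A | x̄ᵢ | ȳᵢ | A·x̄ᵢ | A·ȳᵢ
rectangular body | 18000.00 | 60.00 | 75.00 | 1080000.00 | 1350000.00
semicircular top | 5654.87 | 60.00 | 175.46 | 339292.01 | 992230.02
triangular fin | 600.00 | 140.00 | 6.67 | 84000.00 | 4000.00
Σ | 24254.87 |  |  | 1503292.01 | 2346230.02
x_c = 1503292.01 / 24254.87 = 61.98 mm
y_c = 2346230.02 / 24254.87 = 96.73 mm

x_c = 61.98 mm, y_c = 96.73 mm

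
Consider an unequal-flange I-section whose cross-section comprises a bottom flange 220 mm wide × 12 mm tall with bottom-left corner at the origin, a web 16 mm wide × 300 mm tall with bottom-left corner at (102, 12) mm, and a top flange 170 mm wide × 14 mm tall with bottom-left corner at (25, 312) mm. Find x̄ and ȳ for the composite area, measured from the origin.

Part | A | x̄ᵢ | ȳᵢ | A·x̄ᵢ | A·ȳᵢ
bottom flange | 2640.00 | 110.00 | 6.00 | 290400.00 | 15840.00
web | 4800.00 | 110.00 | 162.00 | 528000.00 | 777600.00
top flange | 2380.00 | 110.00 | 319.00 | 261800.00 | 759220.00
Σ | 9820.00 |  |  | 1080200.00 | 1552660.00
x̄ = 1080200.00 / 9820.00 = 110.00 mm
ȳ = 1552660.00 / 9820.00 = 158.11 mm

x̄ = 110.00 mm, ȳ = 158.11 mm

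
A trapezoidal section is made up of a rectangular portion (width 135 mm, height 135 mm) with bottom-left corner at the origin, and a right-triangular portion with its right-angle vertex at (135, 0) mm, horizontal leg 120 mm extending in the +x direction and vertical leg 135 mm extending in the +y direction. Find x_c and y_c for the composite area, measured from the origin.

Part | A | x̄ᵢ | ȳᵢ | A·x̄ᵢ | A·ȳᵢ
rectangular portion | 18225.00 | 67.50 | 67.50 | 1230187.50 | 1230187.50
triangular portion | 8100.00 | 175.00 | 45.00 | 1417500.00 | 364500.00
Σ | 26325.00 |  |  | 2647687.50 | 1594687.50
x_c = 2647687.50 / 26325.00 = 100.58 mm
y_c = 1594687.50 / 26325.00 = 60.58 mm

x_c = 100.58 mm, y_c = 60.58 mm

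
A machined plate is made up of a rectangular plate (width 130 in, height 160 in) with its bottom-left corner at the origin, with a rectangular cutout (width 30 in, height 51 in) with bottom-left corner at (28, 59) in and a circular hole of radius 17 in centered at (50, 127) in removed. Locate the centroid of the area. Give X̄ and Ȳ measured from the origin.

X̄ = 67.57 in, Ȳ = 77.30 in

plate: A = 130 × 160 = 20800.00, centroid at (65.00, 80.00).
hole 1: A = −(30 × 51) = -1530.00, centroid at (43.00, 84.50).
hole 2: A = −π·17² = -907.92, centroid at (50.00, 127.00).
ΣA = 18362.08 in²
ΣAX̄ = (20800.00)(65.00) + (-1530.00)(43.00) + (-907.92)(50.00) = 1240813.99 in³
ΣAȲ = (20800.00)(80.00) + (-1530.00)(84.50) + (-907.92)(127.00) = 1419409.12 in³
X̄ = 1240813.99 / 18362.08 = 67.57 in
Ȳ = 1419409.12 / 18362.08 = 77.30 in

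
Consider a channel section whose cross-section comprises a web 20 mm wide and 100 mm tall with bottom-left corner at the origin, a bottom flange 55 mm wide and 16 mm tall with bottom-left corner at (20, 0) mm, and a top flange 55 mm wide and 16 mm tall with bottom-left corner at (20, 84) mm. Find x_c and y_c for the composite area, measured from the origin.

Part | A | x̄ᵢ | ȳᵢ | A·x̄ᵢ | A·ȳᵢ
web | 2000.00 | 10.00 | 50.00 | 20000.00 | 100000.00
bottom flange | 880.00 | 47.50 | 8.00 | 41800.00 | 7040.00
top flange | 880.00 | 47.50 | 92.00 | 41800.00 | 80960.00
Σ | 3760.00 |  |  | 103600.00 | 188000.00
x_c = 103600.00 / 3760.00 = 27.55 mm
y_c = 188000.00 / 3760.00 = 50.00 mm

x_c = 27.55 mm, y_c = 50.00 mm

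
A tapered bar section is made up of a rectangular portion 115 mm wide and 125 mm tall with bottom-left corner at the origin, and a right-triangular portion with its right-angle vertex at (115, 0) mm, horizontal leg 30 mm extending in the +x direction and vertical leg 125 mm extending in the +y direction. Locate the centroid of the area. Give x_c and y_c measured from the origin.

Part | A | x̄ᵢ | ȳᵢ | A·x̄ᵢ | A·ȳᵢ
rectangular portion | 14375.00 | 57.50 | 62.50 | 826562.50 | 898437.50
triangular portion | 1875.00 | 125.00 | 41.67 | 234375.00 | 78125.00
Σ | 16250.00 |  |  | 1060937.50 | 976562.50
x_c = 1060937.50 / 16250.00 = 65.29 mm
y_c = 976562.50 / 16250.00 = 60.10 mm

x_c = 65.29 mm, y_c = 60.10 mm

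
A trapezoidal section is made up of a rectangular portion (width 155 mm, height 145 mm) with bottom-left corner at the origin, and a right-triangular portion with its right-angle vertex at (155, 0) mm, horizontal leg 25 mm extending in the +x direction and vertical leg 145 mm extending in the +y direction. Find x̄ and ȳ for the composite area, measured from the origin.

x̄ = 83.91 mm, ȳ = 70.70 mm

Part | A | x̄ᵢ | ȳᵢ | A·x̄ᵢ | A·ȳᵢ
rectangular portion | 22475.00 | 77.50 | 72.50 | 1741812.50 | 1629437.50
triangular portion | 1812.50 | 163.33 | 48.33 | 296041.67 | 87604.17
Σ | 24287.50 |  |  | 2037854.17 | 1717041.67
x̄ = 2037854.17 / 24287.50 = 83.91 mm
ȳ = 1717041.67 / 24287.50 = 70.70 mm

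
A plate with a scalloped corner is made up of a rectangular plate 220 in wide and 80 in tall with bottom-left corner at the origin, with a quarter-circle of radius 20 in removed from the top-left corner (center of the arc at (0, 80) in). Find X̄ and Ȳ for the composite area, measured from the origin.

Part | A | x̄ᵢ | ȳᵢ | A·x̄ᵢ | A·ȳᵢ
plate | 17600.00 | 110.00 | 40.00 | 1936000.00 | 704000.00
removed quarter-circle | -314.16 | 8.49 | 71.51 | -2666.67 | -22466.07
Σ | 17285.84 |  |  | 1933333.33 | 681533.93
X̄ = 1933333.33 / 17285.84 = 111.84 in
Ȳ = 681533.93 / 17285.84 = 39.43 in

X̄ = 111.84 in, Ȳ = 39.43 in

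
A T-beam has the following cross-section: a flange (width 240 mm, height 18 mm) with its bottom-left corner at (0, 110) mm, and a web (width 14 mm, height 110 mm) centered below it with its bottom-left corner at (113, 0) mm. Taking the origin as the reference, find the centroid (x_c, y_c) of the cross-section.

Part | A | x̄ᵢ | ȳᵢ | A·x̄ᵢ | A·ȳᵢ
web | 1540.00 | 120.00 | 55.00 | 184800.00 | 84700.00
flange | 4320.00 | 120.00 | 119.00 | 518400.00 | 514080.00
Σ | 5860.00 |  |  | 703200.00 | 598780.00
x_c = 703200.00 / 5860.00 = 120.00 mm
y_c = 598780.00 / 5860.00 = 102.18 mm

x_c = 120.00 mm, y_c = 102.18 mm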